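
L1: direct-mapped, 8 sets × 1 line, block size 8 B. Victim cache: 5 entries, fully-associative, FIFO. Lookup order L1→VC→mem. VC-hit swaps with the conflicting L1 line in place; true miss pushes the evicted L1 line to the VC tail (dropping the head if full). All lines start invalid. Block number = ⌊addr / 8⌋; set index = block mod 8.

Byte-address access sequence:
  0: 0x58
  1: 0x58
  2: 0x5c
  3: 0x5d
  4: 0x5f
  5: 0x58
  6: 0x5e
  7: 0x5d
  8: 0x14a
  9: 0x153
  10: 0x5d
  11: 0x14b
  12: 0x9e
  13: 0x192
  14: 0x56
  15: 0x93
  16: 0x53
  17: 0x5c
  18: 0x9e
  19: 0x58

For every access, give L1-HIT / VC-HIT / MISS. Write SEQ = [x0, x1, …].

  [0] addr=0x58 blk=11 s=3: MISS | VC []
  [1] addr=0x58 blk=11 s=3: L1-HIT | VC []
  [2] addr=0x5c blk=11 s=3: L1-HIT | VC []
  [3] addr=0x5d blk=11 s=3: L1-HIT | VC []
  [4] addr=0x5f blk=11 s=3: L1-HIT | VC []
  [5] addr=0x58 blk=11 s=3: L1-HIT | VC []
  [6] addr=0x5e blk=11 s=3: L1-HIT | VC []
  [7] addr=0x5d blk=11 s=3: L1-HIT | VC []
  [8] addr=0x14a blk=41 s=1: MISS | VC []
  [9] addr=0x153 blk=42 s=2: MISS | VC []
  [10] addr=0x5d blk=11 s=3: L1-HIT | VC []
  [11] addr=0x14b blk=41 s=1: L1-HIT | VC []
  [12] addr=0x9e blk=19 s=3: MISS | VC [11]
  [13] addr=0x192 blk=50 s=2: MISS | VC [11, 42]
  [14] addr=0x56 blk=10 s=2: MISS | VC [11, 42, 50]
  [15] addr=0x93 blk=18 s=2: MISS | VC [11, 42, 50, 10]
  [16] addr=0x53 blk=10 s=2: VC-HIT | VC [11, 42, 50, 18]
  [17] addr=0x5c blk=11 s=3: VC-HIT | VC [19, 42, 50, 18]
  [18] addr=0x9e blk=19 s=3: VC-HIT | VC [11, 42, 50, 18]
  [19] addr=0x58 blk=11 s=3: VC-HIT | VC [19, 42, 50, 18]

SEQ = [MISS, L1-HIT, L1-HIT, L1-HIT, L1-HIT, L1-HIT, L1-HIT, L1-HIT, MISS, MISS, L1-HIT, L1-HIT, MISS, MISS, MISS, MISS, VC-HIT, VC-HIT, VC-HIT, VC-HIT]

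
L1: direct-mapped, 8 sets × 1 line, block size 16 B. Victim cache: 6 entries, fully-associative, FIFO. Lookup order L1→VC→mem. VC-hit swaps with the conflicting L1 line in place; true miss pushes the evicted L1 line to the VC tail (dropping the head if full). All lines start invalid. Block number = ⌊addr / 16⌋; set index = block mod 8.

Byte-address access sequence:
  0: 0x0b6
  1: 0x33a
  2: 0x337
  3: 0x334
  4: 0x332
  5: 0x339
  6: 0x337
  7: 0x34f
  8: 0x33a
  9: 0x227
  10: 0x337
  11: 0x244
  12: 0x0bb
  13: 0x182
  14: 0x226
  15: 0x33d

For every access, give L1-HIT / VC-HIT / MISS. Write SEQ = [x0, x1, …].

SEQ = [MISS, MISS, L1-HIT, L1-HIT, L1-HIT, L1-HIT, L1-HIT, MISS, L1-HIT, MISS, L1-HIT, MISS, VC-HIT, MISS, L1-HIT, VC-HIT]

0: 0xb6 (blk 11, set 3) → MISS  vc=[]
1: 0x33a (blk 51, set 3) → MISS  vc=[11]
2: 0x337 (blk 51, set 3) → L1-HIT  vc=[11]
3: 0x334 (blk 51, set 3) → L1-HIT  vc=[11]
4: 0x332 (blk 51, set 3) → L1-HIT  vc=[11]
5: 0x339 (blk 51, set 3) → L1-HIT  vc=[11]
6: 0x337 (blk 51, set 3) → L1-HIT  vc=[11]
7: 0x34f (blk 52, set 4) → MISS  vc=[11]
8: 0x33a (blk 51, set 3) → L1-HIT  vc=[11]
9: 0x227 (blk 34, set 2) → MISS  vc=[11]
10: 0x337 (blk 51, set 3) → L1-HIT  vc=[11]
11: 0x244 (blk 36, set 4) → MISS  vc=[11, 52]
12: 0xbb (blk 11, set 3) → VC-HIT  vc=[51, 52]
13: 0x182 (blk 24, set 0) → MISS  vc=[51, 52]
14: 0x226 (blk 34, set 2) → L1-HIT  vc=[51, 52]
15: 0x33d (blk 51, set 3) → VC-HIT  vc=[11, 52]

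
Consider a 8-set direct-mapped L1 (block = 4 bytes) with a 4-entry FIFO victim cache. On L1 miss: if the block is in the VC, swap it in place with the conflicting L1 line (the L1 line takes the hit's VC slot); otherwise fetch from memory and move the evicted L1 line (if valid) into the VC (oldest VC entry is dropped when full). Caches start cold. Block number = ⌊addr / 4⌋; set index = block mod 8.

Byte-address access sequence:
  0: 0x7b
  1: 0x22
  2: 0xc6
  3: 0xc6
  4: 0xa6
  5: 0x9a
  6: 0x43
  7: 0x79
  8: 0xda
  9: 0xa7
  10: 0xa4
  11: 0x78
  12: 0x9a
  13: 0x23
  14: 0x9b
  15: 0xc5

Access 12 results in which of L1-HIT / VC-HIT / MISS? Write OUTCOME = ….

OUTCOME = VC-HIT

  [0] addr=0x7b blk=30 s=6: MISS | VC []
  [1] addr=0x22 blk=8 s=0: MISS | VC []
  [2] addr=0xc6 blk=49 s=1: MISS | VC []
  [3] addr=0xc6 blk=49 s=1: L1-HIT | VC []
  [4] addr=0xa6 blk=41 s=1: MISS | VC [49]
  [5] addr=0x9a blk=38 s=6: MISS | VC [49, 30]
  [6] addr=0x43 blk=16 s=0: MISS | VC [49, 30, 8]
  [7] addr=0x79 blk=30 s=6: VC-HIT | VC [49, 38, 8]
  [8] addr=0xda blk=54 s=6: MISS | VC [49, 38, 8, 30]
  [9] addr=0xa7 blk=41 s=1: L1-HIT | VC [49, 38, 8, 30]
  [10] addr=0xa4 blk=41 s=1: L1-HIT | VC [49, 38, 8, 30]
  [11] addr=0x78 blk=30 s=6: VC-HIT | VC [49, 38, 8, 54]
  [12] addr=0x9a blk=38 s=6: VC-HIT | VC [49, 30, 8, 54]
  [13] addr=0x23 blk=8 s=0: VC-HIT | VC [49, 30, 16, 54]
  [14] addr=0x9b blk=38 s=6: L1-HIT | VC [49, 30, 16, 54]
  [15] addr=0xc5 blk=49 s=1: VC-HIT | VC [41, 30, 16, 54]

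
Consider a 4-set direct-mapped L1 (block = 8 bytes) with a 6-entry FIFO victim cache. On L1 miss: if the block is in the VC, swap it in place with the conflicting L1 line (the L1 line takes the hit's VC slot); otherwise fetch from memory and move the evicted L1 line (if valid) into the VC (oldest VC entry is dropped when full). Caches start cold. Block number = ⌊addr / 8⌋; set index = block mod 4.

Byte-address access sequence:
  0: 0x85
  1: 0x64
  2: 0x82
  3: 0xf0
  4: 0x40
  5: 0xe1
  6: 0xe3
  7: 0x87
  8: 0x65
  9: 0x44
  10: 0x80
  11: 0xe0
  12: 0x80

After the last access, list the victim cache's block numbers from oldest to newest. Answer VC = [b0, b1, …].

#0 0x85→b16/s0 MISS; vc=[]
#1 0x64→b12/s0 MISS; vc=[16]
#2 0x82→b16/s0 VC-HIT; vc=[12]
#3 0xf0→b30/s2 MISS; vc=[12]
#4 0x40→b8/s0 MISS; vc=[12,16]
#5 0xe1→b28/s0 MISS; vc=[12,16,8]
#6 0xe3→b28/s0 L1-HIT; vc=[12,16,8]
#7 0x87→b16/s0 VC-HIT; vc=[12,28,8]
#8 0x65→b12/s0 VC-HIT; vc=[16,28,8]
#9 0x44→b8/s0 VC-HIT; vc=[16,28,12]
#10 0x80→b16/s0 VC-HIT; vc=[8,28,12]
#11 0xe0→b28/s0 VC-HIT; vc=[8,16,12]
#12 0x80→b16/s0 VC-HIT; vc=[8,28,12]

VC = [8, 28, 12]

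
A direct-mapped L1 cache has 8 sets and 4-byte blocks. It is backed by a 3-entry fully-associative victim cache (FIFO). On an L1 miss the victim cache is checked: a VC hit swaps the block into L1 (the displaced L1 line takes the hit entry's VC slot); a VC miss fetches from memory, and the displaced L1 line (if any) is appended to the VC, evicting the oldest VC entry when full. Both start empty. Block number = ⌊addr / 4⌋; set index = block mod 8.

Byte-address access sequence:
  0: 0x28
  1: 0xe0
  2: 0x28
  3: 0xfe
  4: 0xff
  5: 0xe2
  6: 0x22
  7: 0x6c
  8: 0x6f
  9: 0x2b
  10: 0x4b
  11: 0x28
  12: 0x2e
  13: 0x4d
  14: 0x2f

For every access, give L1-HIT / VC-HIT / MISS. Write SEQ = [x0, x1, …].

SEQ = [MISS, MISS, L1-HIT, MISS, L1-HIT, L1-HIT, MISS, MISS, L1-HIT, L1-HIT, MISS, VC-HIT, MISS, MISS, VC-HIT]

  [0] addr=0x28 blk=10 s=2: MISS | VC []
  [1] addr=0xe0 blk=56 s=0: MISS | VC []
  [2] addr=0x28 blk=10 s=2: L1-HIT | VC []
  [3] addr=0xfe blk=63 s=7: MISS | VC []
  [4] addr=0xff blk=63 s=7: L1-HIT | VC []
  [5] addr=0xe2 blk=56 s=0: L1-HIT | VC []
  [6] addr=0x22 blk=8 s=0: MISS | VC [56]
  [7] addr=0x6c blk=27 s=3: MISS | VC [56]
  [8] addr=0x6f blk=27 s=3: L1-HIT | VC [56]
  [9] addr=0x2b blk=10 s=2: L1-HIT | VC [56]
  [10] addr=0x4b blk=18 s=2: MISS | VC [56, 10]
  [11] addr=0x28 blk=10 s=2: VC-HIT | VC [56, 18]
  [12] addr=0x2e blk=11 s=3: MISS | VC [56, 18, 27]
  [13] addr=0x4d blk=19 s=3: MISS | VC [18, 27, 11]
  [14] addr=0x2f blk=11 s=3: VC-HIT | VC [18, 27, 19]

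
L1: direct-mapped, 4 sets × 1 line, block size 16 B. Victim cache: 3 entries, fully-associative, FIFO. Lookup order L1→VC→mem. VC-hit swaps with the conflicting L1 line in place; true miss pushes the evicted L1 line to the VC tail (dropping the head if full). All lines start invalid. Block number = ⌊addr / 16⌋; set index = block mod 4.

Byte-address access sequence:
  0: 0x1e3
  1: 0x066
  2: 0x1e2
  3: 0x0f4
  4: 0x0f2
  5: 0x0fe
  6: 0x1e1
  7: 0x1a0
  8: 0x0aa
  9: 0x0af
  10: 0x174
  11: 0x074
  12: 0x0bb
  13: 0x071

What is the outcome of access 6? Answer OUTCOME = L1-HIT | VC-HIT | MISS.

0: 0x1e3 (blk 30, set 2) → MISS  vc=[]
1: 0x66 (blk 6, set 2) → MISS  vc=[30]
2: 0x1e2 (blk 30, set 2) → VC-HIT  vc=[6]
3: 0xf4 (blk 15, set 3) → MISS  vc=[6]
4: 0xf2 (blk 15, set 3) → L1-HIT  vc=[6]
5: 0xfe (blk 15, set 3) → L1-HIT  vc=[6]
6: 0x1e1 (blk 30, set 2) → L1-HIT  vc=[6]
7: 0x1a0 (blk 26, set 2) → MISS  vc=[6, 30]
8: 0xaa (blk 10, set 2) → MISS  vc=[6, 30, 26]
9: 0xaf (blk 10, set 2) → L1-HIT  vc=[6, 30, 26]
10: 0x174 (blk 23, set 3) → MISS  vc=[30, 26, 15]
11: 0x74 (blk 7, set 3) → MISS  vc=[26, 15, 23]
12: 0xbb (blk 11, set 3) → MISS  vc=[15, 23, 7]
13: 0x71 (blk 7, set 3) → VC-HIT  vc=[15, 23, 11]

OUTCOME = L1-HIT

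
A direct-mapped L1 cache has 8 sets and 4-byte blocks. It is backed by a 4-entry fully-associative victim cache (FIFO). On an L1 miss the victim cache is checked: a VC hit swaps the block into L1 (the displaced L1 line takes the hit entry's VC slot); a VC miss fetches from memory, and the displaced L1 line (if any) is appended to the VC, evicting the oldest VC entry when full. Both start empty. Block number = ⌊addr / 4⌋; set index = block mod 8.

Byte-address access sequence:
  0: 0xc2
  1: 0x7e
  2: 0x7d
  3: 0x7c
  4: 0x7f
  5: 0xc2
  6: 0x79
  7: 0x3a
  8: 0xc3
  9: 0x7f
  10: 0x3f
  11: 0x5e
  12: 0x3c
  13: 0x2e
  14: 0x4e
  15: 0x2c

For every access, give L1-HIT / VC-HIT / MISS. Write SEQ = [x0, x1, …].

SEQ = [MISS, MISS, L1-HIT, L1-HIT, L1-HIT, L1-HIT, MISS, MISS, L1-HIT, L1-HIT, MISS, MISS, VC-HIT, MISS, MISS, VC-HIT]

0: 0xc2 (blk 48, set 0) → MISS  vc=[]
1: 0x7e (blk 31, set 7) → MISS  vc=[]
2: 0x7d (blk 31, set 7) → L1-HIT  vc=[]
3: 0x7c (blk 31, set 7) → L1-HIT  vc=[]
4: 0x7f (blk 31, set 7) → L1-HIT  vc=[]
5: 0xc2 (blk 48, set 0) → L1-HIT  vc=[]
6: 0x79 (blk 30, set 6) → MISS  vc=[]
7: 0x3a (blk 14, set 6) → MISS  vc=[30]
8: 0xc3 (blk 48, set 0) → L1-HIT  vc=[30]
9: 0x7f (blk 31, set 7) → L1-HIT  vc=[30]
10: 0x3f (blk 15, set 7) → MISS  vc=[30, 31]
11: 0x5e (blk 23, set 7) → MISS  vc=[30, 31, 15]
12: 0x3c (blk 15, set 7) → VC-HIT  vc=[30, 31, 23]
13: 0x2e (blk 11, set 3) → MISS  vc=[30, 31, 23]
14: 0x4e (blk 19, set 3) → MISS  vc=[30, 31, 23, 11]
15: 0x2c (blk 11, set 3) → VC-HIT  vc=[30, 31, 23, 19]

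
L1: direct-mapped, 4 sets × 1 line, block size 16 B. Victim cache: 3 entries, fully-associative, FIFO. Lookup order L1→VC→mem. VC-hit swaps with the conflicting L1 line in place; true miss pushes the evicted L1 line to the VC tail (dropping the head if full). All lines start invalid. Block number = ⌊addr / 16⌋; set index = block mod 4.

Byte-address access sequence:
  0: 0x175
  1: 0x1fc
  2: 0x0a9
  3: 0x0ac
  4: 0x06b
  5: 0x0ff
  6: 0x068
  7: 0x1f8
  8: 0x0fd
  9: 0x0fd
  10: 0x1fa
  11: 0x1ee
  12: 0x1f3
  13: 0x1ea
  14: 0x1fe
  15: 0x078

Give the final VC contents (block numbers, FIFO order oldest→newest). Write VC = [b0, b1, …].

  [0] addr=0x175 blk=23 s=3: MISS | VC []
  [1] addr=0x1fc blk=31 s=3: MISS | VC [23]
  [2] addr=0xa9 blk=10 s=2: MISS | VC [23]
  [3] addr=0xac blk=10 s=2: L1-HIT | VC [23]
  [4] addr=0x6b blk=6 s=2: MISS | VC [23, 10]
  [5] addr=0xff blk=15 s=3: MISS | VC [23, 10, 31]
  [6] addr=0x68 blk=6 s=2: L1-HIT | VC [23, 10, 31]
  [7] addr=0x1f8 blk=31 s=3: VC-HIT | VC [23, 10, 15]
  [8] addr=0xfd blk=15 s=3: VC-HIT | VC [23, 10, 31]
  [9] addr=0xfd blk=15 s=3: L1-HIT | VC [23, 10, 31]
  [10] addr=0x1fa blk=31 s=3: VC-HIT | VC [23, 10, 15]
  [11] addr=0x1ee blk=30 s=2: MISS | VC [10, 15, 6]
  [12] addr=0x1f3 blk=31 s=3: L1-HIT | VC [10, 15, 6]
  [13] addr=0x1ea blk=30 s=2: L1-HIT | VC [10, 15, 6]
  [14] addr=0x1fe blk=31 s=3: L1-HIT | VC [10, 15, 6]
  [15] addr=0x78 blk=7 s=3: MISS | VC [15, 6, 31]

VC = [15, 6, 31]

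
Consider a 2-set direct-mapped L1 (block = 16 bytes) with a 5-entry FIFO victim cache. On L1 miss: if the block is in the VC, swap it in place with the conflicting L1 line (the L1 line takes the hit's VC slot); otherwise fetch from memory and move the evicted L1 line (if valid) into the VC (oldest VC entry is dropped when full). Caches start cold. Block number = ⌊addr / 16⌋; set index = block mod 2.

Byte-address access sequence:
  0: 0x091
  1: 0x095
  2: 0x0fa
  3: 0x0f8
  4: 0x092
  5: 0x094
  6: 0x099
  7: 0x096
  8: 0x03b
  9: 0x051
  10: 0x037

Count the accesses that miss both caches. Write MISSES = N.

MISSES = 4

0: 0x91 (blk 9, set 1) → MISS  vc=[]
1: 0x95 (blk 9, set 1) → L1-HIT  vc=[]
2: 0xfa (blk 15, set 1) → MISS  vc=[9]
3: 0xf8 (blk 15, set 1) → L1-HIT  vc=[9]
4: 0x92 (blk 9, set 1) → VC-HIT  vc=[15]
5: 0x94 (blk 9, set 1) → L1-HIT  vc=[15]
6: 0x99 (blk 9, set 1) → L1-HIT  vc=[15]
7: 0x96 (blk 9, set 1) → L1-HIT  vc=[15]
8: 0x3b (blk 3, set 1) → MISS  vc=[15, 9]
9: 0x51 (blk 5, set 1) → MISS  vc=[15, 9, 3]
10: 0x37 (blk 3, set 1) → VC-HIT  vc=[15, 9, 5]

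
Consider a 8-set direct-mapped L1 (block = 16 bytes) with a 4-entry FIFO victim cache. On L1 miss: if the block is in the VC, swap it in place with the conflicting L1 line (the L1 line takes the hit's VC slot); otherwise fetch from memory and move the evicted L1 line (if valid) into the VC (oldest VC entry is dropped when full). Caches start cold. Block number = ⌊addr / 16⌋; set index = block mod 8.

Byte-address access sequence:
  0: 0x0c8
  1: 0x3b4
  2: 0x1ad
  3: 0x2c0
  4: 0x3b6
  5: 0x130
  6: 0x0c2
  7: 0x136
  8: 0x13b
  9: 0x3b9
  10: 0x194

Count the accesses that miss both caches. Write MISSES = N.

MISSES = 6

0: 0xc8 (blk 12, set 4) → MISS  vc=[]
1: 0x3b4 (blk 59, set 3) → MISS  vc=[]
2: 0x1ad (blk 26, set 2) → MISS  vc=[]
3: 0x2c0 (blk 44, set 4) → MISS  vc=[12]
4: 0x3b6 (blk 59, set 3) → L1-HIT  vc=[12]
5: 0x130 (blk 19, set 3) → MISS  vc=[12, 59]
6: 0xc2 (blk 12, set 4) → VC-HIT  vc=[44, 59]
7: 0x136 (blk 19, set 3) → L1-HIT  vc=[44, 59]
8: 0x13b (blk 19, set 3) → L1-HIT  vc=[44, 59]
9: 0x3b9 (blk 59, set 3) → VC-HIT  vc=[44, 19]
10: 0x194 (blk 25, set 1) → MISS  vc=[44, 19]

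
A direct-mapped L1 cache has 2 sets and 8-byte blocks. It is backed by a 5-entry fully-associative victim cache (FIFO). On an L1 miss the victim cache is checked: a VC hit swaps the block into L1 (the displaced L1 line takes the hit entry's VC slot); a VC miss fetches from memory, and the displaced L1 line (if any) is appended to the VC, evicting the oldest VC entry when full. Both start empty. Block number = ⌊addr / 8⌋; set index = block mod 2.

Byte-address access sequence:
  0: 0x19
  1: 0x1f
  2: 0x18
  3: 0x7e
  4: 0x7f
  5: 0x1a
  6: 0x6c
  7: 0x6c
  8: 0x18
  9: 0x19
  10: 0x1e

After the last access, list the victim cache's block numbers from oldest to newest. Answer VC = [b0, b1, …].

0: 0x19 (blk 3, set 1) → MISS  vc=[]
1: 0x1f (blk 3, set 1) → L1-HIT  vc=[]
2: 0x18 (blk 3, set 1) → L1-HIT  vc=[]
3: 0x7e (blk 15, set 1) → MISS  vc=[3]
4: 0x7f (blk 15, set 1) → L1-HIT  vc=[3]
5: 0x1a (blk 3, set 1) → VC-HIT  vc=[15]
6: 0x6c (blk 13, set 1) → MISS  vc=[15, 3]
7: 0x6c (blk 13, set 1) → L1-HIT  vc=[15, 3]
8: 0x18 (blk 3, set 1) → VC-HIT  vc=[15, 13]
9: 0x19 (blk 3, set 1) → L1-HIT  vc=[15, 13]
10: 0x1e (blk 3, set 1) → L1-HIT  vc=[15, 13]

VC = [15, 13]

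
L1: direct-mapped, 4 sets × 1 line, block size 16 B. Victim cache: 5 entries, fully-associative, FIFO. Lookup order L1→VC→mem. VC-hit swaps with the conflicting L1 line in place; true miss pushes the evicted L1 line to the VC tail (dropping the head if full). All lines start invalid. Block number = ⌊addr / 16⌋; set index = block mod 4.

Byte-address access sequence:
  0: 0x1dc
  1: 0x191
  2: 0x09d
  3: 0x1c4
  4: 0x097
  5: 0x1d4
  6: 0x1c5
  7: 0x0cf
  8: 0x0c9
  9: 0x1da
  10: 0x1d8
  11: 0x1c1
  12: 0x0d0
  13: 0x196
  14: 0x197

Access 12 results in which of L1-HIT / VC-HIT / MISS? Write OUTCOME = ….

  [0] addr=0x1dc blk=29 s=1: MISS | VC []
  [1] addr=0x191 blk=25 s=1: MISS | VC [29]
  [2] addr=0x9d blk=9 s=1: MISS | VC [29, 25]
  [3] addr=0x1c4 blk=28 s=0: MISS | VC [29, 25]
  [4] addr=0x97 blk=9 s=1: L1-HIT | VC [29, 25]
  [5] addr=0x1d4 blk=29 s=1: VC-HIT | VC [9, 25]
  [6] addr=0x1c5 blk=28 s=0: L1-HIT | VC [9, 25]
  [7] addr=0xcf blk=12 s=0: MISS | VC [9, 25, 28]
  [8] addr=0xc9 blk=12 s=0: L1-HIT | VC [9, 25, 28]
  [9] addr=0x1da blk=29 s=1: L1-HIT | VC [9, 25, 28]
  [10] addr=0x1d8 blk=29 s=1: L1-HIT | VC [9, 25, 28]
  [11] addr=0x1c1 blk=28 s=0: VC-HIT | VC [9, 25, 12]
  [12] addr=0xd0 blk=13 s=1: MISS | VC [9, 25, 12, 29]
  [13] addr=0x196 blk=25 s=1: VC-HIT | VC [9, 13, 12, 29]
  [14] addr=0x197 blk=25 s=1: L1-HIT | VC [9, 13, 12, 29]

OUTCOME = MISS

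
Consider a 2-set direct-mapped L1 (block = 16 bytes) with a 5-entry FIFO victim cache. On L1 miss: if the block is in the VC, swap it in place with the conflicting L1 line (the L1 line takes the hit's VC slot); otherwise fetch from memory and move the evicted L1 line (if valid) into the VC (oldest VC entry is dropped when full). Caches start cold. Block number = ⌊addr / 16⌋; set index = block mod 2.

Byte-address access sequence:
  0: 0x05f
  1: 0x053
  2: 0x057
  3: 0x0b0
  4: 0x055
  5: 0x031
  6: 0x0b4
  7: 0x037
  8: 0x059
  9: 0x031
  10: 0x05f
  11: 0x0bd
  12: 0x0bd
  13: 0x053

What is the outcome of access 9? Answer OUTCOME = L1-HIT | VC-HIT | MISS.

OUTCOME = VC-HIT

#0 0x5f→b5/s1 MISS; vc=[]
#1 0x53→b5/s1 L1-HIT; vc=[]
#2 0x57→b5/s1 L1-HIT; vc=[]
#3 0xb0→b11/s1 MISS; vc=[5]
#4 0x55→b5/s1 VC-HIT; vc=[11]
#5 0x31→b3/s1 MISS; vc=[11,5]
#6 0xb4→b11/s1 VC-HIT; vc=[3,5]
#7 0x37→b3/s1 VC-HIT; vc=[11,5]
#8 0x59→b5/s1 VC-HIT; vc=[11,3]
#9 0x31→b3/s1 VC-HIT; vc=[11,5]
#10 0x5f→b5/s1 VC-HIT; vc=[11,3]
#11 0xbd→b11/s1 VC-HIT; vc=[5,3]
#12 0xbd→b11/s1 L1-HIT; vc=[5,3]
#13 0x53→b5/s1 VC-HIT; vc=[11,3]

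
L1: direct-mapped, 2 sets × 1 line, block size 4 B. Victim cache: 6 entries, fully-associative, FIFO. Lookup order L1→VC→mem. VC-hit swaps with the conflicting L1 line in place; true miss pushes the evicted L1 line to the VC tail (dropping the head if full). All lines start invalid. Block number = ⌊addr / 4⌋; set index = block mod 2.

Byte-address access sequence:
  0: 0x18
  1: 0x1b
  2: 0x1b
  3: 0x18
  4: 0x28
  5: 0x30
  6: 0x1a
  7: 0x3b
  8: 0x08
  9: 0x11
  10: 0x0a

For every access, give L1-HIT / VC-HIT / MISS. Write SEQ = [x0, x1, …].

0: 0x18 (blk 6, set 0) → MISS  vc=[]
1: 0x1b (blk 6, set 0) → L1-HIT  vc=[]
2: 0x1b (blk 6, set 0) → L1-HIT  vc=[]
3: 0x18 (blk 6, set 0) → L1-HIT  vc=[]
4: 0x28 (blk 10, set 0) → MISS  vc=[6]
5: 0x30 (blk 12, set 0) → MISS  vc=[6, 10]
6: 0x1a (blk 6, set 0) → VC-HIT  vc=[12, 10]
7: 0x3b (blk 14, set 0) → MISS  vc=[12, 10, 6]
8: 0x8 (blk 2, set 0) → MISS  vc=[12, 10, 6, 14]
9: 0x11 (blk 4, set 0) → MISS  vc=[12, 10, 6, 14, 2]
10: 0xa (blk 2, set 0) → VC-HIT  vc=[12, 10, 6, 14, 4]

SEQ = [MISS, L1-HIT, L1-HIT, L1-HIT, MISS, MISS, VC-HIT, MISS, MISS, MISS, VC-HIT]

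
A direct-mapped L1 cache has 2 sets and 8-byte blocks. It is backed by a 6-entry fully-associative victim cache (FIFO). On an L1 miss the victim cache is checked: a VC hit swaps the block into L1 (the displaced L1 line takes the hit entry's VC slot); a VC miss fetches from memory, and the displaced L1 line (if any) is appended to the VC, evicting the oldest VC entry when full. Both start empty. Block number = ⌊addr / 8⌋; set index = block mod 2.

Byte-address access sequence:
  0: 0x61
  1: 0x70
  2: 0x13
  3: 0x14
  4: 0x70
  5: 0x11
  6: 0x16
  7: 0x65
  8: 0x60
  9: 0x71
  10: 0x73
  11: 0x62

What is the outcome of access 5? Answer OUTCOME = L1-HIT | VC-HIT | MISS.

#0 0x61→b12/s0 MISS; vc=[]
#1 0x70→b14/s0 MISS; vc=[12]
#2 0x13→b2/s0 MISS; vc=[12,14]
#3 0x14→b2/s0 L1-HIT; vc=[12,14]
#4 0x70→b14/s0 VC-HIT; vc=[12,2]
#5 0x11→b2/s0 VC-HIT; vc=[12,14]
#6 0x16→b2/s0 L1-HIT; vc=[12,14]
#7 0x65→b12/s0 VC-HIT; vc=[2,14]
#8 0x60→b12/s0 L1-HIT; vc=[2,14]
#9 0x71→b14/s0 VC-HIT; vc=[2,12]
#10 0x73→b14/s0 L1-HIT; vc=[2,12]
#11 0x62→b12/s0 VC-HIT; vc=[2,14]

OUTCOME = VC-HIT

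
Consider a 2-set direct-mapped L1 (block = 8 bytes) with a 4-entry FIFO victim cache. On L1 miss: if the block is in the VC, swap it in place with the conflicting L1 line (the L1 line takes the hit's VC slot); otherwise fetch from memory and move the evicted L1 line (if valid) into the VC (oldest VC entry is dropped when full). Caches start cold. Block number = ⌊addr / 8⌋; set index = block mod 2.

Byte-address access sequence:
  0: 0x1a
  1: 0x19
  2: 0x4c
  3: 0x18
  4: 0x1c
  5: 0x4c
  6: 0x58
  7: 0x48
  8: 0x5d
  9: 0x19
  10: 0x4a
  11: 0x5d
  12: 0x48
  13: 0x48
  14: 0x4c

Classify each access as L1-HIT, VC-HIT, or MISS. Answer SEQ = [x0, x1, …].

#0 0x1a→b3/s1 MISS; vc=[]
#1 0x19→b3/s1 L1-HIT; vc=[]
#2 0x4c→b9/s1 MISS; vc=[3]
#3 0x18→b3/s1 VC-HIT; vc=[9]
#4 0x1c→b3/s1 L1-HIT; vc=[9]
#5 0x4c→b9/s1 VC-HIT; vc=[3]
#6 0x58→b11/s1 MISS; vc=[3,9]
#7 0x48→b9/s1 VC-HIT; vc=[3,11]
#8 0x5d→b11/s1 VC-HIT; vc=[3,9]
#9 0x19→b3/s1 VC-HIT; vc=[11,9]
#10 0x4a→b9/s1 VC-HIT; vc=[11,3]
#11 0x5d→b11/s1 VC-HIT; vc=[9,3]
#12 0x48→b9/s1 VC-HIT; vc=[11,3]
#13 0x48→b9/s1 L1-HIT; vc=[11,3]
#14 0x4c→b9/s1 L1-HIT; vc=[11,3]

SEQ = [MISS, L1-HIT, MISS, VC-HIT, L1-HIT, VC-HIT, MISS, VC-HIT, VC-HIT, VC-HIT, VC-HIT, VC-HIT, VC-HIT, L1-HIT, L1-HIT]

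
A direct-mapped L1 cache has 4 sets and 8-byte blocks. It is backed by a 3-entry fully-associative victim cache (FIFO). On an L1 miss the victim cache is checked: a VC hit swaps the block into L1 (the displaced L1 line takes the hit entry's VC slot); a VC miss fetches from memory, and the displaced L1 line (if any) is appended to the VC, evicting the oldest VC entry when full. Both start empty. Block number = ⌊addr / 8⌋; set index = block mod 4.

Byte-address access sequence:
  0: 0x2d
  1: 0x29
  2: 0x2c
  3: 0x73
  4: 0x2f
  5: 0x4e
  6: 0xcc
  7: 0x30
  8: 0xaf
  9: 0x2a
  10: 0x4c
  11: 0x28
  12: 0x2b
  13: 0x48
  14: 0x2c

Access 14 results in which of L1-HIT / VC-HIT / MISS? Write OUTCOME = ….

OUTCOME = VC-HIT

0: 0x2d (blk 5, set 1) → MISS  vc=[]
1: 0x29 (blk 5, set 1) → L1-HIT  vc=[]
2: 0x2c (blk 5, set 1) → L1-HIT  vc=[]
3: 0x73 (blk 14, set 2) → MISS  vc=[]
4: 0x2f (blk 5, set 1) → L1-HIT  vc=[]
5: 0x4e (blk 9, set 1) → MISS  vc=[5]
6: 0xcc (blk 25, set 1) → MISS  vc=[5, 9]
7: 0x30 (blk 6, set 2) → MISS  vc=[5, 9, 14]
8: 0xaf (blk 21, set 1) → MISS  vc=[9, 14, 25]
9: 0x2a (blk 5, set 1) → MISS  vc=[14, 25, 21]
10: 0x4c (blk 9, set 1) → MISS  vc=[25, 21, 5]
11: 0x28 (blk 5, set 1) → VC-HIT  vc=[25, 21, 9]
12: 0x2b (blk 5, set 1) → L1-HIT  vc=[25, 21, 9]
13: 0x48 (blk 9, set 1) → VC-HIT  vc=[25, 21, 5]
14: 0x2c (blk 5, set 1) → VC-HIT  vc=[25, 21, 9]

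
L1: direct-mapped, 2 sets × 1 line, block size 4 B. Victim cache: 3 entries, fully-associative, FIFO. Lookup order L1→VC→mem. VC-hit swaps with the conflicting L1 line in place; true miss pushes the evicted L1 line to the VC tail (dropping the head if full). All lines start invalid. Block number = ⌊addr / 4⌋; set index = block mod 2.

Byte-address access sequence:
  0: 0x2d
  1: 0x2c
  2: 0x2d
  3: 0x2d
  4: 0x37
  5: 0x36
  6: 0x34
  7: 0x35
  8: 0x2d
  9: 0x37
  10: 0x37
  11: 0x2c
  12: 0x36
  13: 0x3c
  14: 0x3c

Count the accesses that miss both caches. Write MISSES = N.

0: 0x2d (blk 11, set 1) → MISS  vc=[]
1: 0x2c (blk 11, set 1) → L1-HIT  vc=[]
2: 0x2d (blk 11, set 1) → L1-HIT  vc=[]
3: 0x2d (blk 11, set 1) → L1-HIT  vc=[]
4: 0x37 (blk 13, set 1) → MISS  vc=[11]
5: 0x36 (blk 13, set 1) → L1-HIT  vc=[11]
6: 0x34 (blk 13, set 1) → L1-HIT  vc=[11]
7: 0x35 (blk 13, set 1) → L1-HIT  vc=[11]
8: 0x2d (blk 11, set 1) → VC-HIT  vc=[13]
9: 0x37 (blk 13, set 1) → VC-HIT  vc=[11]
10: 0x37 (blk 13, set 1) → L1-HIT  vc=[11]
11: 0x2c (blk 11, set 1) → VC-HIT  vc=[13]
12: 0x36 (blk 13, set 1) → VC-HIT  vc=[11]
13: 0x3c (blk 15, set 1) → MISS  vc=[11, 13]
14: 0x3c (blk 15, set 1) → L1-HIT  vc=[11, 13]

MISSES = 3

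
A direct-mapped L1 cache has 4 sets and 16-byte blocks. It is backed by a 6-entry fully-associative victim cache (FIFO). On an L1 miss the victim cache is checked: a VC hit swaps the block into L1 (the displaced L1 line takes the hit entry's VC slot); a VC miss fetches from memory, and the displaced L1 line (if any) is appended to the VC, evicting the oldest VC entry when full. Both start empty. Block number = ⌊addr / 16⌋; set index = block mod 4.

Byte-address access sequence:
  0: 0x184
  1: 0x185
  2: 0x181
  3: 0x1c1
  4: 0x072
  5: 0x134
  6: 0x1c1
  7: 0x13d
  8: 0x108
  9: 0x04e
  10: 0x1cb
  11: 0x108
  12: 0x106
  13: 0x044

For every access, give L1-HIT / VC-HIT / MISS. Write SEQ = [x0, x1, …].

#0 0x184→b24/s0 MISS; vc=[]
#1 0x185→b24/s0 L1-HIT; vc=[]
#2 0x181→b24/s0 L1-HIT; vc=[]
#3 0x1c1→b28/s0 MISS; vc=[24]
#4 0x72→b7/s3 MISS; vc=[24]
#5 0x134→b19/s3 MISS; vc=[24,7]
#6 0x1c1→b28/s0 L1-HIT; vc=[24,7]
#7 0x13d→b19/s3 L1-HIT; vc=[24,7]
#8 0x108→b16/s0 MISS; vc=[24,7,28]
#9 0x4e→b4/s0 MISS; vc=[24,7,28,16]
#10 0x1cb→b28/s0 VC-HIT; vc=[24,7,4,16]
#11 0x108→b16/s0 VC-HIT; vc=[24,7,4,28]
#12 0x106→b16/s0 L1-HIT; vc=[24,7,4,28]
#13 0x44→b4/s0 VC-HIT; vc=[24,7,16,28]

SEQ = [MISS, L1-HIT, L1-HIT, MISS, MISS, MISS, L1-HIT, L1-HIT, MISS, MISS, VC-HIT, VC-HIT, L1-HIT, VC-HIT]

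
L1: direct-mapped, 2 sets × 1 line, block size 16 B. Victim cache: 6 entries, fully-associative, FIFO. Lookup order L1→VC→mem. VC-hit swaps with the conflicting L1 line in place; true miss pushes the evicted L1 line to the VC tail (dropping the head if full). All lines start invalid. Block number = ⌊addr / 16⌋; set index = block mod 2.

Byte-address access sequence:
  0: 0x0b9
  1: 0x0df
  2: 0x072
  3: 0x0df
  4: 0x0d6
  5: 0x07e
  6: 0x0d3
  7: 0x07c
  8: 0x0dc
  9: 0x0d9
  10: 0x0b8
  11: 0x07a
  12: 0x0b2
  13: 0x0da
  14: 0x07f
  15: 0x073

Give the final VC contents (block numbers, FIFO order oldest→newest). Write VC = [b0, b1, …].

VC = [11, 13]

  [0] addr=0xb9 blk=11 s=1: MISS | VC []
  [1] addr=0xdf blk=13 s=1: MISS | VC [11]
  [2] addr=0x72 blk=7 s=1: MISS | VC [11, 13]
  [3] addr=0xdf blk=13 s=1: VC-HIT | VC [11, 7]
  [4] addr=0xd6 blk=13 s=1: L1-HIT | VC [11, 7]
  [5] addr=0x7e blk=7 s=1: VC-HIT | VC [11, 13]
  [6] addr=0xd3 blk=13 s=1: VC-HIT | VC [11, 7]
  [7] addr=0x7c blk=7 s=1: VC-HIT | VC [11, 13]
  [8] addr=0xdc blk=13 s=1: VC-HIT | VC [11, 7]
  [9] addr=0xd9 blk=13 s=1: L1-HIT | VC [11, 7]
  [10] addr=0xb8 blk=11 s=1: VC-HIT | VC [13, 7]
  [11] addr=0x7a blk=7 s=1: VC-HIT | VC [13, 11]
  [12] addr=0xb2 blk=11 s=1: VC-HIT | VC [13, 7]
  [13] addr=0xda blk=13 s=1: VC-HIT | VC [11, 7]
  [14] addr=0x7f blk=7 s=1: VC-HIT | VC [11, 13]
  [15] addr=0x73 blk=7 s=1: L1-HIT | VC [11, 13]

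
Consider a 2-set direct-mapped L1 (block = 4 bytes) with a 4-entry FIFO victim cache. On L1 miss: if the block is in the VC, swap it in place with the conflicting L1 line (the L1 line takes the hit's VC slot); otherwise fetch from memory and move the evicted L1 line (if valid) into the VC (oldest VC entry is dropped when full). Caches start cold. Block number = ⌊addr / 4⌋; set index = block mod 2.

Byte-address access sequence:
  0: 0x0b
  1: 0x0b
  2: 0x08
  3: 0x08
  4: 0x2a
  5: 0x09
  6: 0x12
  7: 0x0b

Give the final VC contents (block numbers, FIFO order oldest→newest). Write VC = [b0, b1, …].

  [0] addr=0xb blk=2 s=0: MISS | VC []
  [1] addr=0xb blk=2 s=0: L1-HIT | VC []
  [2] addr=0x8 blk=2 s=0: L1-HIT | VC []
  [3] addr=0x8 blk=2 s=0: L1-HIT | VC []
  [4] addr=0x2a blk=10 s=0: MISS | VC [2]
  [5] addr=0x9 blk=2 s=0: VC-HIT | VC [10]
  [6] addr=0x12 blk=4 s=0: MISS | VC [10, 2]
  [7] addr=0xb blk=2 s=0: VC-HIT | VC [10, 4]

VC = [10, 4]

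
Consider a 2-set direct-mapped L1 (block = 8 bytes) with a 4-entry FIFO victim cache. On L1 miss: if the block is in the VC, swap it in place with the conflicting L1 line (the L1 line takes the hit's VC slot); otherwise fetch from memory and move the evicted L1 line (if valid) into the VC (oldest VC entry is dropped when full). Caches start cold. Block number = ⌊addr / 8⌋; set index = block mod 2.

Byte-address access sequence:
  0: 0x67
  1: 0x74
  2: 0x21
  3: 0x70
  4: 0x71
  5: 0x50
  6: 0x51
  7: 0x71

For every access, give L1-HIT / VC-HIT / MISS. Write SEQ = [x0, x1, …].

SEQ = [MISS, MISS, MISS, VC-HIT, L1-HIT, MISS, L1-HIT, VC-HIT]

0: 0x67 (blk 12, set 0) → MISS  vc=[]
1: 0x74 (blk 14, set 0) → MISS  vc=[12]
2: 0x21 (blk 4, set 0) → MISS  vc=[12, 14]
3: 0x70 (blk 14, set 0) → VC-HIT  vc=[12, 4]
4: 0x71 (blk 14, set 0) → L1-HIT  vc=[12, 4]
5: 0x50 (blk 10, set 0) → MISS  vc=[12, 4, 14]
6: 0x51 (blk 10, set 0) → L1-HIT  vc=[12, 4, 14]
7: 0x71 (blk 14, set 0) → VC-HIT  vc=[12, 4, 10]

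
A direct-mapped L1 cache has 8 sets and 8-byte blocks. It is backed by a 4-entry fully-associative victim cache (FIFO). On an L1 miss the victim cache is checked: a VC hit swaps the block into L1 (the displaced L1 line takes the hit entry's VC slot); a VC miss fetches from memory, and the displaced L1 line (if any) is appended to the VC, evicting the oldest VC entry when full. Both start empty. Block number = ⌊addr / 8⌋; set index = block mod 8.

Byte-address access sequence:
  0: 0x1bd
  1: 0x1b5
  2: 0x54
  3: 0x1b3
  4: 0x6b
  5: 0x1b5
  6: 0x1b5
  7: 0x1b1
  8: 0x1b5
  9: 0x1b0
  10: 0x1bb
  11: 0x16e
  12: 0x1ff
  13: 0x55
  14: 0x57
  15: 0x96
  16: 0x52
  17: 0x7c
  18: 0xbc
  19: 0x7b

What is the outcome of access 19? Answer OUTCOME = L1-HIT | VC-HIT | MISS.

0: 0x1bd (blk 55, set 7) → MISS  vc=[]
1: 0x1b5 (blk 54, set 6) → MISS  vc=[]
2: 0x54 (blk 10, set 2) → MISS  vc=[]
3: 0x1b3 (blk 54, set 6) → L1-HIT  vc=[]
4: 0x6b (blk 13, set 5) → MISS  vc=[]
5: 0x1b5 (blk 54, set 6) → L1-HIT  vc=[]
6: 0x1b5 (blk 54, set 6) → L1-HIT  vc=[]
7: 0x1b1 (blk 54, set 6) → L1-HIT  vc=[]
8: 0x1b5 (blk 54, set 6) → L1-HIT  vc=[]
9: 0x1b0 (blk 54, set 6) → L1-HIT  vc=[]
10: 0x1bb (blk 55, set 7) → L1-HIT  vc=[]
11: 0x16e (blk 45, set 5) → MISS  vc=[13]
12: 0x1ff (blk 63, set 7) → MISS  vc=[13, 55]
13: 0x55 (blk 10, set 2) → L1-HIT  vc=[13, 55]
14: 0x57 (blk 10, set 2) → L1-HIT  vc=[13, 55]
15: 0x96 (blk 18, set 2) → MISS  vc=[13, 55, 10]
16: 0x52 (blk 10, set 2) → VC-HIT  vc=[13, 55, 18]
17: 0x7c (blk 15, set 7) → MISS  vc=[13, 55, 18, 63]
18: 0xbc (blk 23, set 7) → MISS  vc=[55, 18, 63, 15]
19: 0x7b (blk 15, set 7) → VC-HIT  vc=[55, 18, 63, 23]

OUTCOME = VC-HIT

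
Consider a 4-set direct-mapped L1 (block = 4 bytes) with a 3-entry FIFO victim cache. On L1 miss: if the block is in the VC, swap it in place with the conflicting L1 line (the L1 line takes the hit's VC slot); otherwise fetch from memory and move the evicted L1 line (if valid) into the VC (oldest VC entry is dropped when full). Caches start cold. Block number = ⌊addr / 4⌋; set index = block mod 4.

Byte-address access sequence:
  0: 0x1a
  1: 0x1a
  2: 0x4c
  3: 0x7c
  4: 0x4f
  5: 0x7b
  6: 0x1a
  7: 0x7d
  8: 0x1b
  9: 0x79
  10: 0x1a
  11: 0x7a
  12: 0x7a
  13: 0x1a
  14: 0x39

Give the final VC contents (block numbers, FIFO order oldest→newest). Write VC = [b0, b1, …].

VC = [19, 30, 6]

  [0] addr=0x1a blk=6 s=2: MISS | VC []
  [1] addr=0x1a blk=6 s=2: L1-HIT | VC []
  [2] addr=0x4c blk=19 s=3: MISS | VC []
  [3] addr=0x7c blk=31 s=3: MISS | VC [19]
  [4] addr=0x4f blk=19 s=3: VC-HIT | VC [31]
  [5] addr=0x7b blk=30 s=2: MISS | VC [31, 6]
  [6] addr=0x1a blk=6 s=2: VC-HIT | VC [31, 30]
  [7] addr=0x7d blk=31 s=3: VC-HIT | VC [19, 30]
  [8] addr=0x1b blk=6 s=2: L1-HIT | VC [19, 30]
  [9] addr=0x79 blk=30 s=2: VC-HIT | VC [19, 6]
  [10] addr=0x1a blk=6 s=2: VC-HIT | VC [19, 30]
  [11] addr=0x7a blk=30 s=2: VC-HIT | VC [19, 6]
  [12] addr=0x7a blk=30 s=2: L1-HIT | VC [19, 6]
  [13] addr=0x1a blk=6 s=2: VC-HIT | VC [19, 30]
  [14] addr=0x39 blk=14 s=2: MISS | VC [19, 30, 6]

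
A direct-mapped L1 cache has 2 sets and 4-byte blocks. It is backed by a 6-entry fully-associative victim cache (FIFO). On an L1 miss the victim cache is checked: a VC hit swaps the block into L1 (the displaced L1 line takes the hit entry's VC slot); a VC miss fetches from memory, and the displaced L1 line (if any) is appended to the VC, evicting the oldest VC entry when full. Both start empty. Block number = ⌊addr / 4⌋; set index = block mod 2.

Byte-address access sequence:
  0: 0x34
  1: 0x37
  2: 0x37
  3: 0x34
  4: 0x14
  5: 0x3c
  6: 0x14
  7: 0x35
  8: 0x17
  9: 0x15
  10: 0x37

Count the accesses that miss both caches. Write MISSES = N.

MISSES = 3

0: 0x34 (blk 13, set 1) → MISS  vc=[]
1: 0x37 (blk 13, set 1) → L1-HIT  vc=[]
2: 0x37 (blk 13, set 1) → L1-HIT  vc=[]
3: 0x34 (blk 13, set 1) → L1-HIT  vc=[]
4: 0x14 (blk 5, set 1) → MISS  vc=[13]
5: 0x3c (blk 15, set 1) → MISS  vc=[13, 5]
6: 0x14 (blk 5, set 1) → VC-HIT  vc=[13, 15]
7: 0x35 (blk 13, set 1) → VC-HIT  vc=[5, 15]
8: 0x17 (blk 5, set 1) → VC-HIT  vc=[13, 15]
9: 0x15 (blk 5, set 1) → L1-HIT  vc=[13, 15]
10: 0x37 (blk 13, set 1) → VC-HIT  vc=[5, 15]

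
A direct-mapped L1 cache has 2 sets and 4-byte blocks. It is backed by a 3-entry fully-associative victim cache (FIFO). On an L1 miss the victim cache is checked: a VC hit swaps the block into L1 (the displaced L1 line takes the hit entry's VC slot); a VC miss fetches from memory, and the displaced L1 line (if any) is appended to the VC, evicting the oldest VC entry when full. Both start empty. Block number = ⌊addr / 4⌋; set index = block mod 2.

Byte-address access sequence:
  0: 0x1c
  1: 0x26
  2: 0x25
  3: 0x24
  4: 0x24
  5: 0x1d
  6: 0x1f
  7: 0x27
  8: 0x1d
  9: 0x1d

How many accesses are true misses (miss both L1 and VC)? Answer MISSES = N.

MISSES = 2

  [0] addr=0x1c blk=7 s=1: MISS | VC []
  [1] addr=0x26 blk=9 s=1: MISS | VC [7]
  [2] addr=0x25 blk=9 s=1: L1-HIT | VC [7]
  [3] addr=0x24 blk=9 s=1: L1-HIT | VC [7]
  [4] addr=0x24 blk=9 s=1: L1-HIT | VC [7]
  [5] addr=0x1d blk=7 s=1: VC-HIT | VC [9]
  [6] addr=0x1f blk=7 s=1: L1-HIT | VC [9]
  [7] addr=0x27 blk=9 s=1: VC-HIT | VC [7]
  [8] addr=0x1d blk=7 s=1: VC-HIT | VC [9]
  [9] addr=0x1d blk=7 s=1: L1-HIT | VC [9]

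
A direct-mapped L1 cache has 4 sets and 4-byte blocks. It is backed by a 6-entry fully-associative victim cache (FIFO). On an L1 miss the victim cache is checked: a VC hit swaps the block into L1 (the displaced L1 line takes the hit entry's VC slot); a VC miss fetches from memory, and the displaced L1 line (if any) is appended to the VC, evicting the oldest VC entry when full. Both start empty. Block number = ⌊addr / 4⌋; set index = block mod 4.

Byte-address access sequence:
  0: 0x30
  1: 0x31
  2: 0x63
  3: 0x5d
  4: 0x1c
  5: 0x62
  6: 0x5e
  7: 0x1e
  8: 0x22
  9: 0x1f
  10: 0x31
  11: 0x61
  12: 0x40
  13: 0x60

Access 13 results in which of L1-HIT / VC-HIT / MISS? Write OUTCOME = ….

OUTCOME = VC-HIT

  [0] addr=0x30 blk=12 s=0: MISS | VC []
  [1] addr=0x31 blk=12 s=0: L1-HIT | VC []
  [2] addr=0x63 blk=24 s=0: MISS | VC [12]
  [3] addr=0x5d blk=23 s=3: MISS | VC [12]
  [4] addr=0x1c blk=7 s=3: MISS | VC [12, 23]
  [5] addr=0x62 blk=24 s=0: L1-HIT | VC [12, 23]
  [6] addr=0x5e blk=23 s=3: VC-HIT | VC [12, 7]
  [7] addr=0x1e blk=7 s=3: VC-HIT | VC [12, 23]
  [8] addr=0x22 blk=8 s=0: MISS | VC [12, 23, 24]
  [9] addr=0x1f blk=7 s=3: L1-HIT | VC [12, 23, 24]
  [10] addr=0x31 blk=12 s=0: VC-HIT | VC [8, 23, 24]
  [11] addr=0x61 blk=24 s=0: VC-HIT | VC [8, 23, 12]
  [12] addr=0x40 blk=16 s=0: MISS | VC [8, 23, 12, 24]
  [13] addr=0x60 blk=24 s=0: VC-HIT | VC [8, 23, 12, 16]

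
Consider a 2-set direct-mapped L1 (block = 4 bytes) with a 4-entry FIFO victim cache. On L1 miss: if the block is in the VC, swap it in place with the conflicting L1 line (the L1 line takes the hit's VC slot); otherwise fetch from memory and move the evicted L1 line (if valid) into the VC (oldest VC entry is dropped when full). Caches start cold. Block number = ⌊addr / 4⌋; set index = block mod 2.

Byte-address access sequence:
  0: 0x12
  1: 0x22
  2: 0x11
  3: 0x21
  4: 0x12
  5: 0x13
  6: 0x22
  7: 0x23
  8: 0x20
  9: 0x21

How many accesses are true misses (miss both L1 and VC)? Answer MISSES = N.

MISSES = 2

  [0] addr=0x12 blk=4 s=0: MISS | VC []
  [1] addr=0x22 blk=8 s=0: MISS | VC [4]
  [2] addr=0x11 blk=4 s=0: VC-HIT | VC [8]
  [3] addr=0x21 blk=8 s=0: VC-HIT | VC [4]
  [4] addr=0x12 blk=4 s=0: VC-HIT | VC [8]
  [5] addr=0x13 blk=4 s=0: L1-HIT | VC [8]
  [6] addr=0x22 blk=8 s=0: VC-HIT | VC [4]
  [7] addr=0x23 blk=8 s=0: L1-HIT | VC [4]
  [8] addr=0x20 blk=8 s=0: L1-HIT | VC [4]
  [9] addr=0x21 blk=8 s=0: L1-HIT | VC [4]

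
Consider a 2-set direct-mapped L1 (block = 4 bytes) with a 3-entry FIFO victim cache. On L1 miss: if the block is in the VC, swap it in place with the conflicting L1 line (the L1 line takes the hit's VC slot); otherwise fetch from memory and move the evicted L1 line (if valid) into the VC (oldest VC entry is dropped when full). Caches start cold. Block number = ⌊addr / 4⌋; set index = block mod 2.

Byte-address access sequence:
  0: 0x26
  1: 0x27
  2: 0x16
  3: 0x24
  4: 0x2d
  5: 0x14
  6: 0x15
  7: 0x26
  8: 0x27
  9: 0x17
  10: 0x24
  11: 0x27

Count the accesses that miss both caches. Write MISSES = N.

  [0] addr=0x26 blk=9 s=1: MISS | VC []
  [1] addr=0x27 blk=9 s=1: L1-HIT | VC []
  [2] addr=0x16 blk=5 s=1: MISS | VC [9]
  [3] addr=0x24 blk=9 s=1: VC-HIT | VC [5]
  [4] addr=0x2d blk=11 s=1: MISS | VC [5, 9]
  [5] addr=0x14 blk=5 s=1: VC-HIT | VC [11, 9]
  [6] addr=0x15 blk=5 s=1: L1-HIT | VC [11, 9]
  [7] addr=0x26 blk=9 s=1: VC-HIT | VC [11, 5]
  [8] addr=0x27 blk=9 s=1: L1-HIT | VC [11, 5]
  [9] addr=0x17 blk=5 s=1: VC-HIT | VC [11, 9]
  [10] addr=0x24 blk=9 s=1: VC-HIT | VC [11, 5]
  [11] addr=0x27 blk=9 s=1: L1-HIT | VC [11, 5]

MISSES = 3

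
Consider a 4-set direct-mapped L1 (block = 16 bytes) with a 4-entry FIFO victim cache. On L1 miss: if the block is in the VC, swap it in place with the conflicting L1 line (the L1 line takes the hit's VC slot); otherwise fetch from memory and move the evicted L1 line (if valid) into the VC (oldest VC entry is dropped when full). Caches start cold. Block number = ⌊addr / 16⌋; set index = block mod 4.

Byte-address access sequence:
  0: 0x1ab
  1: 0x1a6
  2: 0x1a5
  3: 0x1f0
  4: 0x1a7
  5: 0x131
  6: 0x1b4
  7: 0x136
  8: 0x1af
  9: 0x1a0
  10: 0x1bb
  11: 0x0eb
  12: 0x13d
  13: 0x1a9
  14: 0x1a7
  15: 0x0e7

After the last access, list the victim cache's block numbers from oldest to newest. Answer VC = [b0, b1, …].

VC = [31, 27, 26]

#0 0x1ab→b26/s2 MISS; vc=[]
#1 0x1a6→b26/s2 L1-HIT; vc=[]
#2 0x1a5→b26/s2 L1-HIT; vc=[]
#3 0x1f0→b31/s3 MISS; vc=[]
#4 0x1a7→b26/s2 L1-HIT; vc=[]
#5 0x131→b19/s3 MISS; vc=[31]
#6 0x1b4→b27/s3 MISS; vc=[31,19]
#7 0x136→b19/s3 VC-HIT; vc=[31,27]
#8 0x1af→b26/s2 L1-HIT; vc=[31,27]
#9 0x1a0→b26/s2 L1-HIT; vc=[31,27]
#10 0x1bb→b27/s3 VC-HIT; vc=[31,19]
#11 0xeb→b14/s2 MISS; vc=[31,19,26]
#12 0x13d→b19/s3 VC-HIT; vc=[31,27,26]
#13 0x1a9→b26/s2 VC-HIT; vc=[31,27,14]
#14 0x1a7→b26/s2 L1-HIT; vc=[31,27,14]
#15 0xe7→b14/s2 VC-HIT; vc=[31,27,26]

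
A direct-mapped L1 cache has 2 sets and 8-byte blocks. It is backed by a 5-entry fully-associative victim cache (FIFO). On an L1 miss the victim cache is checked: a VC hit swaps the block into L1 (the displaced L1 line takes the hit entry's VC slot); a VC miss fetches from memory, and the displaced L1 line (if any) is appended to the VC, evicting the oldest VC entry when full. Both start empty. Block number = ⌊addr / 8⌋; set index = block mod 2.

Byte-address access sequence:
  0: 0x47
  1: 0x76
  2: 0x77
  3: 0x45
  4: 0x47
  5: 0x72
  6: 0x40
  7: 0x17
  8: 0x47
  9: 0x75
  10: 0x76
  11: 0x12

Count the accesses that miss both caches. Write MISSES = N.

MISSES = 3

0: 0x47 (blk 8, set 0) → MISS  vc=[]
1: 0x76 (blk 14, set 0) → MISS  vc=[8]
2: 0x77 (blk 14, set 0) → L1-HIT  vc=[8]
3: 0x45 (blk 8, set 0) → VC-HIT  vc=[14]
4: 0x47 (blk 8, set 0) → L1-HIT  vc=[14]
5: 0x72 (blk 14, set 0) → VC-HIT  vc=[8]
6: 0x40 (blk 8, set 0) → VC-HIT  vc=[14]
7: 0x17 (blk 2, set 0) → MISS  vc=[14, 8]
8: 0x47 (blk 8, set 0) → VC-HIT  vc=[14, 2]
9: 0x75 (blk 14, set 0) → VC-HIT  vc=[8, 2]
10: 0x76 (blk 14, set 0) → L1-HIT  vc=[8, 2]
11: 0x12 (blk 2, set 0) → VC-HIT  vc=[8, 14]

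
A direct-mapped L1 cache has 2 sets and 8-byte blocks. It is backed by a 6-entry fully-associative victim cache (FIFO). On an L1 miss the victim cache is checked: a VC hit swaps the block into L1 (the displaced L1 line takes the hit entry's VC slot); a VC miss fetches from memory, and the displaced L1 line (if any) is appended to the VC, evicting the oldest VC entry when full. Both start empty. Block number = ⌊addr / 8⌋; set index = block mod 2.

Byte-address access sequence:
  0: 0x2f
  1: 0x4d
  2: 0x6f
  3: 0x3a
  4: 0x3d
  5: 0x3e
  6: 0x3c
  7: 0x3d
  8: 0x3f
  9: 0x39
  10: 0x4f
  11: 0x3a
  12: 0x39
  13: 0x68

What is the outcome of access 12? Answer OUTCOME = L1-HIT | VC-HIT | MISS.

  [0] addr=0x2f blk=5 s=1: MISS | VC []
  [1] addr=0x4d blk=9 s=1: MISS | VC [5]
  [2] addr=0x6f blk=13 s=1: MISS | VC [5, 9]
  [3] addr=0x3a blk=7 s=1: MISS | VC [5, 9, 13]
  [4] addr=0x3d blk=7 s=1: L1-HIT | VC [5, 9, 13]
  [5] addr=0x3e blk=7 s=1: L1-HIT | VC [5, 9, 13]
  [6] addr=0x3c blk=7 s=1: L1-HIT | VC [5, 9, 13]
  [7] addr=0x3d blk=7 s=1: L1-HIT | VC [5, 9, 13]
  [8] addr=0x3f blk=7 s=1: L1-HIT | VC [5, 9, 13]
  [9] addr=0x39 blk=7 s=1: L1-HIT | VC [5, 9, 13]
  [10] addr=0x4f blk=9 s=1: VC-HIT | VC [5, 7, 13]
  [11] addr=0x3a blk=7 s=1: VC-HIT | VC [5, 9, 13]
  [12] addr=0x39 blk=7 s=1: L1-HIT | VC [5, 9, 13]
  [13] addr=0x68 blk=13 s=1: VC-HIT | VC [5, 9, 7]

OUTCOME = L1-HIT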